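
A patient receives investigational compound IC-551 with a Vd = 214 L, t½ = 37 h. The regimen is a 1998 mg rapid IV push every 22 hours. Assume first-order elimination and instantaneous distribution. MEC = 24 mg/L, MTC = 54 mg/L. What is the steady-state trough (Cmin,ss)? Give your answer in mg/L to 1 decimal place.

τ/t½ = 22/37 ≈ 0.59459, so fraction remaining f = (1/2)^(22/37) ≈ 0.6622.
At steady state, accumulation factor R = 1/(1 − e^(−kτ)) ≈ 2.9603.
Single-dose peak C₀ = D/Vd = 1998/214 ≈ 9.336 mg/L.
Cmax,ss = C₀/(1 − f) ≈ 9.336/0.3378 ≈ 27.638 mg/L.
Steady-state trough Cmin,ss = Cmax,ss·f ≈ 27.638 × 0.6622 ≈ 18.302 mg/L.
Trough 18.3 mg/L vs MEC 24 mg/L: subtherapeutic.

18.3 mg/L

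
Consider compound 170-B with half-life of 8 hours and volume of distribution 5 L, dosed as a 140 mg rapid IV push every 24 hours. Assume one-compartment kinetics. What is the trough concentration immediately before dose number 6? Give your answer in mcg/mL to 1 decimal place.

f = (1/2)^(τ/t½) = (1/2)^(24/8) ≈ 0.1250.
C₀ = D/Vd = 140/5 ≈ 28.000 mcg/mL.
Before the 6th dose, 5 doses have been given. Superposition: Cmin = C₀·(f + f² + … + f^5).
≈ 28.000 × (0.1250 + 0.0156 + 0.0020 + 0.0002 + 0.0000) ≈ 28.000 × 0.1428 ≈ 3.998 mcg/mL.

4.0 mcg/mL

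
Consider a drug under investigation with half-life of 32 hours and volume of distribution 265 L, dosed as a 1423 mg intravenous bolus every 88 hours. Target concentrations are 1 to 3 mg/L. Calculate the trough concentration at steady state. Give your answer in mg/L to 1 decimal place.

0.9 mg/L

τ/t½ = 88/32 ≈ 2.75, so fraction remaining f = (1/2)^(88/32) ≈ 0.1487.
Single-dose peak C₀ = D/Vd = 1423/265 ≈ 5.370 mg/L.
Steady-state trough Cmin,ss = C₀·f/(1−f) ≈ 5.370 × 0.1487/0.8513 ≈ 0.938 mg/L.
Trough 0.9 mg/L vs MEC 1 mg/L: subtherapeutic.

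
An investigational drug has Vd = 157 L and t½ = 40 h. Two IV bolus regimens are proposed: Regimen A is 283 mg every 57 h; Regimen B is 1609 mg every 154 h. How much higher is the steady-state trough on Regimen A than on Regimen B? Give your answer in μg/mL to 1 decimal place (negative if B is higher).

0.3 μg/mL

Regimen A: f = (1/2)^(57/40) ≈ 0.3724; Cmin,ss = (283/157)·f/(1−f) ≈ 1.070 μg/mL.
Regimen B: f = (1/2)^(154/40) ≈ 0.0693; Cmin,ss = (1609/157)·f/(1−f) ≈ 0.763 μg/mL.
Difference ≈ 1.070 − 0.763 ≈ 0.307 μg/mL.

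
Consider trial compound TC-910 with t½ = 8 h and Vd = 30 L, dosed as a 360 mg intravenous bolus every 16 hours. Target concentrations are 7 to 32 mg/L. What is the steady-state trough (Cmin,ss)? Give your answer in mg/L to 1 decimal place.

τ = 16 h = 2 half-lives, so f = (1/2)^2 = 0.25.
At steady state, R = 1/(1 − 0.25) = 4/3.
Single-dose peak C₀ = D/Vd = 360/30 = 12 mg/L.
Steady-state peak Cmax,ss = C₀·R = 12 × 4/3 ≈ 16.000 mg/L.
Steady-state trough Cmin,ss = Cmax,ss·f ≈ 16.000 × 0.25 ≈ 4.000 mg/L.
Trough 4.0 mg/L vs MEC 7 mg/L: subtherapeutic.

4.0 mg/L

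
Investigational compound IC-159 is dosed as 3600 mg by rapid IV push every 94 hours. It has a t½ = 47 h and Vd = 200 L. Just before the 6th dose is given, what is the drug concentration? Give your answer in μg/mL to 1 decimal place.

6.0 μg/mL

f = (1/2)^(τ/t½) = (1/2)^(94/47) ≈ 0.2500.
C₀ = D/Vd = 3600/200 ≈ 18.000 μg/mL.
Before the 6th dose, 5 doses have been given. Superposition: Cmin = C₀·(f + f² + … + f^5).
≈ 18.000 × (0.2500 + 0.0625 + 0.0156 + 0.0039 + 0.0010) ≈ 18.000 × 0.3330 ≈ 5.994 μg/mL.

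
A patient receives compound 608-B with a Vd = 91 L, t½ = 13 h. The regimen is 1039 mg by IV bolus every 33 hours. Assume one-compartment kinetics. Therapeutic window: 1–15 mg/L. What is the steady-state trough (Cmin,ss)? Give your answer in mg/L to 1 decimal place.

Over one 33-h interval, 33/13 ≈ 2.5385 half-lives elapse, leaving f ≈ 0.1721 of each dose.
Single-dose peak C₀ = D/Vd = 1039/91 ≈ 11.418 mg/L.
Steady-state trough Cmin,ss = C₀·f/(1−f) ≈ 11.418 × 0.1721/0.8279 ≈ 2.374 mg/L.
Trough 2.4 mg/L vs MEC 1 mg/L: adequate.

2.4 mg/L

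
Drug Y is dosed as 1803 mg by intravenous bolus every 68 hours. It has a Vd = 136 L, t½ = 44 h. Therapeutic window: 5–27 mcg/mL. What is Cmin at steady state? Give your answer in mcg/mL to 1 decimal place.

Over one 68-h interval, 68/44 ≈ 1.5455 half-lives elapse, leaving f ≈ 0.3426 of each dose.
Single-dose peak C₀ = D/Vd = 1803/136 ≈ 13.257 mcg/mL.
Steady-state trough Cmin,ss = C₀·f/(1−f) ≈ 13.257 × 0.3426/0.6574 ≈ 6.909 mcg/mL.
Trough 6.9 mcg/mL vs MEC 5 mcg/mL: adequate.

6.9 mcg/mL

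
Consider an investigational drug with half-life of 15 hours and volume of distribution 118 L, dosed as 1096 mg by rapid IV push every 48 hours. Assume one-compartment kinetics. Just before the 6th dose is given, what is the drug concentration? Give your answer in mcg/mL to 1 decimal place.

f = (1/2)^(τ/t½) = (1/2)^(48/15) ≈ 0.1088.
C₀ = D/Vd = 1096/118 ≈ 9.288 mcg/mL.
Before the 6th dose, 5 doses have been given. Superposition: Cmin = C₀·(f + f² + … + f^5).
≈ 9.288 × (0.1088 + 0.0118 + 0.0013 + 0.0001 + 0.0000) ≈ 9.288 × 0.1220 ≈ 1.133 mcg/mL.

1.1 mcg/mL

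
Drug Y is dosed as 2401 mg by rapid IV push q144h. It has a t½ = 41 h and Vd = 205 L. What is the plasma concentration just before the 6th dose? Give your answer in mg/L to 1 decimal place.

f = (1/2)^(τ/t½) = (1/2)^(144/41) ≈ 0.0876.
C₀ = D/Vd = 2401/205 ≈ 11.712 mg/L.
Before the 6th dose, 5 doses have been given. Superposition: Cmin = C₀·(f + f² + … + f^5).
≈ 11.712 × (0.0876 + 0.0077 + 0.0007 + 0.0001 + 0.0000) ≈ 11.712 × 0.0961 ≈ 1.126 mg/L.

1.1 mg/L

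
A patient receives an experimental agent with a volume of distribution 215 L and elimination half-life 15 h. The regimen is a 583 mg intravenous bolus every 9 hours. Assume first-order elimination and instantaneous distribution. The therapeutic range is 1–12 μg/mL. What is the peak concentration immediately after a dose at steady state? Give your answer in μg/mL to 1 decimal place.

8.0 μg/mL

τ/t½ = 9/15 ≈ 0.6, so fraction remaining f = (1/2)^(9/15) ≈ 0.6598.
At steady state, accumulation factor R = 1/(1 − e^(−kτ)) ≈ 2.9394.
Single-dose peak C₀ = D/Vd = 583/215 ≈ 2.712 μg/mL.
Steady-state peak Cmax,ss = C₀·R ≈ 2.712 × 2.9394 ≈ 7.972 μg/mL.
Peak 8.0 μg/mL vs MTC 12 μg/mL: below toxic threshold.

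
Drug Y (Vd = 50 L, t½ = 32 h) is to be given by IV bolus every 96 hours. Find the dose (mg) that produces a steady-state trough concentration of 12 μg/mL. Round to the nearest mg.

4200 mg

τ/t½ = 96/32 ≈ 3, so f = (1/2)^(96/32) ≈ 0.125000.
Cmin,ss = (D/Vd)·f/(1−f), so D = Cmin,ss·Vd·(1−f)/f.
D = 12 × 50 × (1−f)/f ≈ 12 × 50 × 7.00000 ≈ 4200.00 mg.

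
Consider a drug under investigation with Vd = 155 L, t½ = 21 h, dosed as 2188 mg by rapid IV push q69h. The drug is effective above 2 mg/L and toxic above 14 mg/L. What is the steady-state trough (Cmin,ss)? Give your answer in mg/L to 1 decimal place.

1.6 mg/L

Over one 69-h interval, 69/21 ≈ 3.2857 half-lives elapse, leaving f ≈ 0.1025 of each dose.
At steady state, accumulation factor R = 1/(1 − e^(−kτ)) ≈ 1.1142.
Single-dose peak C₀ = D/Vd = 2188/155 ≈ 14.116 mg/L.
Cmax,ss = C₀/(1 − f) ≈ 14.116/0.8975 ≈ 15.728 mg/L.
Steady-state trough Cmin,ss = Cmax,ss·f ≈ 15.728 × 0.1025 ≈ 1.612 mg/L.
Trough 1.6 mg/L vs MEC 2 mg/L: subtherapeutic.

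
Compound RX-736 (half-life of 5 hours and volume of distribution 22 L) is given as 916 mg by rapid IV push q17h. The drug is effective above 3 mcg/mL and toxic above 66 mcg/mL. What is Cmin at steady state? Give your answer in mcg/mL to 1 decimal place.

τ/t½ = 17/5 ≈ 3.4, so fraction remaining f = (1/2)^(17/5) ≈ 0.0947.
Each bolus raises the concentration by D/Vd = 916/22 ≈ 41.636 mcg/mL.
Steady-state trough Cmin,ss = C₀·f/(1−f) ≈ 41.636 × 0.0947/0.9053 ≈ 4.355 mcg/mL.
Trough 4.4 mcg/mL vs MEC 3 mcg/mL: adequate.

4.4 mcg/mL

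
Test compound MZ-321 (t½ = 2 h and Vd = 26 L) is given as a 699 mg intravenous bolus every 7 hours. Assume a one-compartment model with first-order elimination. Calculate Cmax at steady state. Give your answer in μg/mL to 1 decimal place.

29.5 μg/mL

Over one 7-h interval, 7/2 ≈ 3.5 half-lives elapse, leaving f ≈ 0.0884 of each dose.
At steady state, accumulation factor R = 1/(1 − e^(−kτ)) ≈ 1.0970.
Single-dose peak C₀ = D/Vd = 699/26 ≈ 26.885 μg/mL.
Steady-state peak Cmax,ss = C₀·R ≈ 26.885 × 1.0970 ≈ 29.493 μg/mL.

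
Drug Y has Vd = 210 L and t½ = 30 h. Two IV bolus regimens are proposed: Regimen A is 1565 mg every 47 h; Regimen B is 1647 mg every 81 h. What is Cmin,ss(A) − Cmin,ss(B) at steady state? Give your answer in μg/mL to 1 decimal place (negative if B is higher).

2.4 μg/mL

Regimen A: f = (1/2)^(47/30) ≈ 0.3376; Cmin,ss = (1565/210)·f/(1−f) ≈ 3.798 μg/mL.
Regimen B: f = (1/2)^(81/30) ≈ 0.1539; Cmin,ss = (1647/210)·f/(1−f) ≈ 1.427 μg/mL.
Difference ≈ 3.798 − 1.427 ≈ 2.371 μg/mL.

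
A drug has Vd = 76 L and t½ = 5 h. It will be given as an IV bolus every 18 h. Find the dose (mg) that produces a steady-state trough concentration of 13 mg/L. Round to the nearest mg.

10992 mg

τ/t½ = 18/5 ≈ 3.6, so f = (1/2)^(18/5) ≈ 0.082469.
Cmin,ss = (D/Vd)·f/(1−f), so D = Cmin,ss·Vd·(1−f)/f.
D = 13 × 76 × (1−f)/f ≈ 13 × 76 × 11.12577 ≈ 10992.26 mg.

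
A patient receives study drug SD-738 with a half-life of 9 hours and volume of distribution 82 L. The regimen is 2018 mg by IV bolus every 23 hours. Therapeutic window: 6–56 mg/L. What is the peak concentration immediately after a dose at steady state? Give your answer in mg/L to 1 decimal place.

Over one 23-h interval, 23/9 ≈ 2.5556 half-lives elapse, leaving f ≈ 0.1701 of each dose.
Accumulation ratio R = 1/(1 − f) ≈ 1/0.8299 ≈ 1.2050.
Each bolus raises the concentration by D/Vd = 2018/82 ≈ 24.610 mg/L.
Steady-state peak Cmax,ss = C₀·R ≈ 24.610 × 1.2050 ≈ 29.655 mg/L.
Peak 29.7 mg/L vs MTC 56 mg/L: below toxic threshold.

29.7 mg/L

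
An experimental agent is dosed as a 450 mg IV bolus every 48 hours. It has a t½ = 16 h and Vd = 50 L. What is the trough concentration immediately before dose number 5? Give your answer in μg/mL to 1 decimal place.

1.3 μg/mL

f = (1/2)^(τ/t½) = (1/2)^(48/16) ≈ 0.1250.
C₀ = D/Vd = 450/50 ≈ 9.000 μg/mL.
Before the 5th dose, 4 doses have been given. Superposition: Cmin = C₀·(f + f² + … + f^4).
≈ 9.000 × (0.1250 + 0.0156 + 0.0020 + 0.0002) ≈ 9.000 × 0.1428 ≈ 1.285 μg/mL.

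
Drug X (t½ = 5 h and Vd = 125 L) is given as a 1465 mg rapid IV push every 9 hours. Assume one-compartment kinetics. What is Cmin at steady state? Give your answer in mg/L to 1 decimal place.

Over one 9-h interval, 9/5 ≈ 1.8 half-lives elapse, leaving f ≈ 0.2872 of each dose.
At steady state, accumulation factor R = 1/(1 − e^(−kτ)) ≈ 1.4029.
Each bolus raises the concentration by D/Vd = 1465/125 ≈ 11.720 mg/L.
Steady-state peak Cmax,ss = C₀·R ≈ 11.720 × 1.4029 ≈ 16.442 mg/L.
One interval later, Cmin,ss = Cmax,ss·e^(−kτ) ≈ 16.442 × 0.2872 ≈ 4.722 mg/L.

4.7 mg/L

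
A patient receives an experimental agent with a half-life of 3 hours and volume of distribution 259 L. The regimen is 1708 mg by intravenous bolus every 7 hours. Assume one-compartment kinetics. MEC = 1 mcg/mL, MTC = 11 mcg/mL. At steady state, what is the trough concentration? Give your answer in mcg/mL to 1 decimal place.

τ/t½ = 7/3 ≈ 2.3333, so fraction remaining f = (1/2)^(7/3) ≈ 0.1984.
Single-dose peak C₀ = D/Vd = 1708/259 ≈ 6.595 mcg/mL.
Steady-state trough Cmin,ss = C₀·f/(1−f) ≈ 6.595 × 0.1984/0.8016 ≈ 1.632 mcg/mL.
Trough 1.6 mcg/mL vs MEC 1 mcg/mL: adequate.

1.6 mcg/mL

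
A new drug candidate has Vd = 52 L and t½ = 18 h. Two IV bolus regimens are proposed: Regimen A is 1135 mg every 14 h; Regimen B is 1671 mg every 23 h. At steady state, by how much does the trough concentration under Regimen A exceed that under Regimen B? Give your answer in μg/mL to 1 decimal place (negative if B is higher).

8.0 μg/mL

Regimen A: f = (1/2)^(14/18) ≈ 0.5833; Cmin,ss = (1135/52)·f/(1−f) ≈ 30.554 μg/mL.
Regimen B: f = (1/2)^(23/18) ≈ 0.4124; Cmin,ss = (1671/52)·f/(1−f) ≈ 22.553 μg/mL.
Difference ≈ 30.554 − 22.553 ≈ 8.001 μg/mL.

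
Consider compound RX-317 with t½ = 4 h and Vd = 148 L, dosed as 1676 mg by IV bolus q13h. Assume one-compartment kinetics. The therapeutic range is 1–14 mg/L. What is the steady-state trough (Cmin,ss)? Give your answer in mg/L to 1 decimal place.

Over one 13-h interval, 13/4 ≈ 3.25 half-lives elapse, leaving f ≈ 0.1051 of each dose.
Single-dose peak C₀ = D/Vd = 1676/148 ≈ 11.324 mg/L.
Steady-state trough Cmin,ss = C₀·f/(1−f) ≈ 11.324 × 0.1051/0.8949 ≈ 1.330 mg/L.
Trough 1.3 mg/L vs MEC 1 mg/L: adequate.

1.3 mg/L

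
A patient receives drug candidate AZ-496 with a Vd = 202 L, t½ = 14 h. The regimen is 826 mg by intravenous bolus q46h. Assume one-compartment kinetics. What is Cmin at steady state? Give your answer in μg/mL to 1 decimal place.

0.5 μg/mL

τ/t½ = 46/14 ≈ 3.2857, so fraction remaining f = (1/2)^(46/14) ≈ 0.1025.
Accumulation ratio R = 1/(1 − f) ≈ 1/0.8975 ≈ 1.1142.
Single-dose peak C₀ = D/Vd = 826/202 ≈ 4.089 μg/mL.
Steady-state peak Cmax,ss = C₀·R ≈ 4.089 × 1.1142 ≈ 4.556 μg/mL.
One interval later, Cmin,ss = Cmax,ss·e^(−kτ) ≈ 4.556 × 0.1025 ≈ 0.467 μg/mL.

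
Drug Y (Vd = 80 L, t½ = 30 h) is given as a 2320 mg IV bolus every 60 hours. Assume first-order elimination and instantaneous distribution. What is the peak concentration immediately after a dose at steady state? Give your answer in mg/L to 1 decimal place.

The dosing interval is 2 half-lives, so f = 2^(−2) = 0.25.
At steady state, R = 1/(1 − 0.25) = 4/3.
Single-dose peak C₀ = D/Vd = 2320/80 = 29 mg/L.
Steady-state peak Cmax,ss = C₀·R = 29 × 4/3 ≈ 38.667 mg/L.

38.7 mg/L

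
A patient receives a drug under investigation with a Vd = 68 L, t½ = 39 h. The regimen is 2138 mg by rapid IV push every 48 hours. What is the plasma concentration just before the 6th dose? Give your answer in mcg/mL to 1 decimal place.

23.0 mcg/mL

f = (1/2)^(τ/t½) = (1/2)^(48/39) ≈ 0.4261.
C₀ = D/Vd = 2138/68 ≈ 31.441 mcg/mL.
Before the 6th dose, 5 doses have been given. Superposition: Cmin = C₀·(f + f² + … + f^5).
≈ 31.441 × (0.4261 + 0.1816 + 0.0774 + 0.0330 + 0.0140) ≈ 31.441 × 0.7321 ≈ 23.018 mcg/mL.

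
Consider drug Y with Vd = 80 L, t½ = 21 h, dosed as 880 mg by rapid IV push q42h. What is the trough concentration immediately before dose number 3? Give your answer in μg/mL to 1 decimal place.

3.4 μg/mL

f = (1/2)^(τ/t½) = (1/2)^(42/21) ≈ 0.2500.
C₀ = D/Vd = 880/80 ≈ 11.000 μg/mL.
Before the 3rd dose, 2 doses have been given. Superposition: Cmin = C₀·(f + f²).
≈ 11.000 × (0.2500 + 0.0625) ≈ 11.000 × 0.3125 ≈ 3.438 μg/mL.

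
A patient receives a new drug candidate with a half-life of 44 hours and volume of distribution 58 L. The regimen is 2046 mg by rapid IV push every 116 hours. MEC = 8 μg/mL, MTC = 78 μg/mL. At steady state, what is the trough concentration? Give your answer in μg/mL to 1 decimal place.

6.8 μg/mL

τ/t½ = 116/44 ≈ 2.6364, so fraction remaining f = (1/2)^(116/44) ≈ 0.1608.
Single-dose peak C₀ = D/Vd = 2046/58 ≈ 35.276 μg/mL.
Steady-state trough Cmin,ss = C₀·f/(1−f) ≈ 35.276 × 0.1608/0.8392 ≈ 6.759 μg/mL.
Trough 6.8 μg/mL vs MEC 8 μg/mL: subtherapeutic.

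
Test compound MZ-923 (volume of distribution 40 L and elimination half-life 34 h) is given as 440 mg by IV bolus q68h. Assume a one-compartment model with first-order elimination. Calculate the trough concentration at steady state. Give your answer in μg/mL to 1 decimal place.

3.7 μg/mL

The dosing interval is 2 half-lives, so f = 2^(−2) = 0.25.
At steady state, R = 1/(1 − 0.25) = 4/3.
Single-dose peak C₀ = D/Vd = 440/40 = 11 μg/mL.
Steady-state peak Cmax,ss = C₀·R = 11 × 4/3 ≈ 14.667 μg/mL.
Steady-state trough Cmin,ss = Cmax,ss·f ≈ 14.667 × 0.25 ≈ 3.667 μg/mL.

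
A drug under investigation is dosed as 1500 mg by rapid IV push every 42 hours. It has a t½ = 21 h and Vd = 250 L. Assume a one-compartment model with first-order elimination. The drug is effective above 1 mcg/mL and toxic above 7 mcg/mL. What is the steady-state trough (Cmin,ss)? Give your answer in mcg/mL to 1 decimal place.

τ = 42 h = 2 half-lives, so f = (1/2)^2 = 0.25.
At steady state, R = 1/(1 − 0.25) = 4/3.
Single-dose peak C₀ = D/Vd = 1500/250 = 6 mcg/mL.
Steady-state peak Cmax,ss = C₀·R = 6 × 4/3 ≈ 8.000 mcg/mL.
Steady-state trough Cmin,ss = Cmax,ss·f ≈ 8.000 × 0.25 ≈ 2.000 mcg/mL.
Trough 2.0 mcg/mL vs MEC 1 mcg/mL: adequate.

2.0 mcg/mL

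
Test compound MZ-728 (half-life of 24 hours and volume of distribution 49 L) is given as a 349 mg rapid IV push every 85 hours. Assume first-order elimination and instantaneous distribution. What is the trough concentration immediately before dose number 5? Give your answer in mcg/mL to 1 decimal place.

0.7 mcg/mL

f = (1/2)^(τ/t½) = (1/2)^(85/24) ≈ 0.0859.
C₀ = D/Vd = 349/49 ≈ 7.122 mcg/mL.
Before the 5th dose, 4 doses have been given. Superposition: Cmin = C₀·(f + f² + … + f^4).
≈ 7.122 × (0.0859 + 0.0074 + 0.0006 + 0.0001) ≈ 7.122 × 0.0940 ≈ 0.669 mcg/mL.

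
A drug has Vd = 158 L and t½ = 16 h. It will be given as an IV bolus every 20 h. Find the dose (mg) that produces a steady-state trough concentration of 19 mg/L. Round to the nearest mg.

τ/t½ = 20/16 ≈ 1.25, so f = (1/2)^(20/16) ≈ 0.420448.
Cmin,ss = (D/Vd)·f/(1−f), so D = Cmin,ss·Vd·(1−f)/f.
D = 19 × 158 × (1−f)/f ≈ 19 × 158 × 1.37842 ≈ 4138.02 mg.

4138 mg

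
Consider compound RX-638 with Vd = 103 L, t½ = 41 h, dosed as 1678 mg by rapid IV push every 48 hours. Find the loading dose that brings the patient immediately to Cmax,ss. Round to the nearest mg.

3019 mg

f = (1/2)^(48/41) ≈ 0.444196; accumulation ratio R = 1/(1−f) ≈ 1.79920.
Loading dose to hit Cmax,ss on first dose: D_load = D_maint·R ≈ 1678 × 1.79920 ≈ 3019.06 mg.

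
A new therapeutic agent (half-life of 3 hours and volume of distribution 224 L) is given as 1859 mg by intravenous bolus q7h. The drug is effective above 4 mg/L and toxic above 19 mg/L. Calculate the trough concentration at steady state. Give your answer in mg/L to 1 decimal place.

k = ln2/t½ = ln2/3 ≈ 0.231049 h⁻¹; fraction remaining f = e^(−kτ) = e^(−0.231049×7) ≈ 0.1984.
Single-dose peak C₀ = D/Vd = 1859/224 ≈ 8.299 mg/L.
Steady-state trough Cmin,ss = C₀·f/(1−f) ≈ 8.299 × 0.1984/0.8016 ≈ 2.054 mg/L.
Trough 2.1 mg/L vs MEC 4 mg/L: subtherapeutic.

2.1 mg/L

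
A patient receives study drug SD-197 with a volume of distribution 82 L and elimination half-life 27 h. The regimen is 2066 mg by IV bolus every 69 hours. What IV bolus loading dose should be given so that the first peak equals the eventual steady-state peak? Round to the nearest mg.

2489 mg

f = (1/2)^(69/27) ≈ 0.170099; accumulation ratio R = 1/(1−f) ≈ 1.20496.
Loading dose to hit Cmax,ss on first dose: D_load = D_maint·R ≈ 2066 × 1.20496 ≈ 2489.45 mg.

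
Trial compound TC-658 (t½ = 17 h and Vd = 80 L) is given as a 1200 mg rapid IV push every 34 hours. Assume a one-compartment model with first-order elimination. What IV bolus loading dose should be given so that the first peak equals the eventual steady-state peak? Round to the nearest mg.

f = (1/2)^(34/17) ≈ 0.250000; accumulation ratio R = 1/(1−f) ≈ 1.33333.
Loading dose to hit Cmax,ss on first dose: D_load = D_maint·R ≈ 1200 × 1.33333 ≈ 1600.00 mg.

1600 mg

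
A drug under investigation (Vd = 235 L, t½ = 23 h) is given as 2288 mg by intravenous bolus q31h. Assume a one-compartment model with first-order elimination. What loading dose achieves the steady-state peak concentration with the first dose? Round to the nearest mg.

f = (1/2)^(31/23) ≈ 0.392884; accumulation ratio R = 1/(1−f) ≈ 1.64713.
Loading dose to hit Cmax,ss on first dose: D_load = D_maint·R ≈ 2288 × 1.64713 ≈ 3768.63 mg.

3769 mg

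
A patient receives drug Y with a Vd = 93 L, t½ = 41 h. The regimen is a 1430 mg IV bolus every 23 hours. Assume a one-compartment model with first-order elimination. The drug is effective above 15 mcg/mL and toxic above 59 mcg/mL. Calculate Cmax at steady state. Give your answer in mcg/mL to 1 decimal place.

47.7 mcg/mL

k = ln2/t½ = ln2/41 ≈ 0.016906 h⁻¹; fraction remaining f = e^(−kτ) = e^(−0.016906×23) ≈ 0.6778.
At steady state, accumulation factor R = 1/(1 − e^(−kτ)) ≈ 3.1037.
Each bolus raises the concentration by D/Vd = 1430/93 ≈ 15.376 mcg/mL.
Steady-state peak Cmax,ss = C₀·R ≈ 15.376 × 3.1037 ≈ 47.722 mcg/mL.
Peak 47.7 mcg/mL vs MTC 59 mcg/mL: below toxic threshold.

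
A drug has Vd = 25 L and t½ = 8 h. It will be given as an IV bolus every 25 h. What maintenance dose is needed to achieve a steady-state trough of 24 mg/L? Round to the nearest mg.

4634 mg

τ/t½ = 25/8 ≈ 3.125, so f = (1/2)^(25/8) ≈ 0.114626.
Cmin,ss = (D/Vd)·f/(1−f), so D = Cmin,ss·Vd·(1−f)/f.
D = 24 × 25 × (1−f)/f ≈ 24 × 25 × 7.72402 ≈ 4634.41 mg.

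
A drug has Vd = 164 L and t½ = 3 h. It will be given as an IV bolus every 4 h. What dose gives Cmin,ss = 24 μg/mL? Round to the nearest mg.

5982 mg

τ/t½ = 4/3 ≈ 1.3333, so f = (1/2)^(4/3) ≈ 0.396850.
Cmin,ss = (D/Vd)·f/(1−f), so D = Cmin,ss·Vd·(1−f)/f.
D = 24 × 164 × (1−f)/f ≈ 24 × 164 × 1.51984 ≈ 5982.09 mg.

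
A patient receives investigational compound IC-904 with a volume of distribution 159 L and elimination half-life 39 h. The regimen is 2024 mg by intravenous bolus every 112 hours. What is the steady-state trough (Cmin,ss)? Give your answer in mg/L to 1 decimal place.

2.0 mg/L

k = ln2/t½ = ln2/39 ≈ 0.017773 h⁻¹; fraction remaining f = e^(−kτ) = e^(−0.017773×112) ≈ 0.1366.
Accumulation ratio R = 1/(1 − f) ≈ 1/0.8634 ≈ 1.1582.
Single-dose peak C₀ = D/Vd = 2024/159 ≈ 12.730 mg/L.
Cmax,ss = C₀/(1 − f) ≈ 12.730/0.8634 ≈ 14.744 mg/L.
Steady-state trough Cmin,ss = Cmax,ss·f ≈ 14.744 × 0.1366 ≈ 2.014 mg/L.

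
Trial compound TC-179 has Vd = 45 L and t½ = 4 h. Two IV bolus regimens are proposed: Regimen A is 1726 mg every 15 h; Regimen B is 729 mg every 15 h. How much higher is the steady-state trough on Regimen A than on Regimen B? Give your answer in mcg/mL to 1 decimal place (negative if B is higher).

1.8 mcg/mL

Regimen A: f = (1/2)^(15/4) ≈ 0.0743; Cmin,ss = (1726/45)·f/(1−f) ≈ 3.079 mcg/mL.
Regimen B: f = (1/2)^(15/4) ≈ 0.0743; Cmin,ss = (729/45)·f/(1−f) ≈ 1.300 mcg/mL.
Difference ≈ 3.079 − 1.300 ≈ 1.779 mcg/mL.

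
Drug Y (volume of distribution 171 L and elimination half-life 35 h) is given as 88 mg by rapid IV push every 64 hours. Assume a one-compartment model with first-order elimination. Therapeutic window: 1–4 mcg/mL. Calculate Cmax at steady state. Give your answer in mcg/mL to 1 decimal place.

0.7 mcg/mL

Over one 64-h interval, 64/35 ≈ 1.8286 half-lives elapse, leaving f ≈ 0.2815 of each dose.
At steady state, accumulation factor R = 1/(1 − e^(−kτ)) ≈ 1.3918.
Each bolus raises the concentration by D/Vd = 88/171 ≈ 0.515 mcg/mL.
Steady-state peak Cmax,ss = C₀·R ≈ 0.515 × 1.3918 ≈ 0.717 mcg/mL.
Peak 0.7 mcg/mL vs MTC 4 mcg/mL: below toxic threshold.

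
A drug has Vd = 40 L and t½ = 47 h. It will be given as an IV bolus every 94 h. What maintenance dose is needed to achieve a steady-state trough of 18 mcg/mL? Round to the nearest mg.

τ/t½ = 94/47 ≈ 2, so f = (1/2)^(94/47) ≈ 0.250000.
Cmin,ss = (D/Vd)·f/(1−f), so D = Cmin,ss·Vd·(1−f)/f.
D = 18 × 40 × (1−f)/f ≈ 18 × 40 × 3.00000 ≈ 2160.00 mg.

2160 mg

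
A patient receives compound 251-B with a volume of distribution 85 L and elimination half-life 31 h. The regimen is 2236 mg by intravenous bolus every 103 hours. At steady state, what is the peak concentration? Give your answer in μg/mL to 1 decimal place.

29.2 μg/mL

k = ln2/t½ = ln2/31 ≈ 0.022360 h⁻¹; fraction remaining f = e^(−kτ) = e^(−0.022360×103) ≈ 0.1000.
At steady state, accumulation factor R = 1/(1 − e^(−kτ)) ≈ 1.1111.
Each bolus raises the concentration by D/Vd = 2236/85 ≈ 26.306 μg/mL.
Steady-state peak Cmax,ss = C₀·R ≈ 26.306 × 1.1111 ≈ 29.229 μg/mL.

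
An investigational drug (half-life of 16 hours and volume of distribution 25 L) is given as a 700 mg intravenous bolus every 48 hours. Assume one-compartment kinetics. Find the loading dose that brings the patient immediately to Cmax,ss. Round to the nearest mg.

f = (1/2)^(48/16) ≈ 0.125000; accumulation ratio R = 1/(1−f) ≈ 1.14286.
Loading dose to hit Cmax,ss on first dose: D_load = D_maint·R ≈ 700 × 1.14286 ≈ 800.00 mg.

800 mg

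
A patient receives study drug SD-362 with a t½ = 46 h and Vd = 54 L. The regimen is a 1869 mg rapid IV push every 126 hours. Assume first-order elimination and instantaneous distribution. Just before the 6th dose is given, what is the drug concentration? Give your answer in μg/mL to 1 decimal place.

6.1 μg/mL

f = (1/2)^(τ/t½) = (1/2)^(126/46) ≈ 0.1498.
C₀ = D/Vd = 1869/54 ≈ 34.611 μg/mL.
Before the 6th dose, 5 doses have been given. Superposition: Cmin = C₀·(f + f² + … + f^5).
≈ 34.611 × (0.1498 + 0.0224 + 0.0034 + 0.0005 + 0.0001) ≈ 34.611 × 0.1762 ≈ 6.098 μg/mL.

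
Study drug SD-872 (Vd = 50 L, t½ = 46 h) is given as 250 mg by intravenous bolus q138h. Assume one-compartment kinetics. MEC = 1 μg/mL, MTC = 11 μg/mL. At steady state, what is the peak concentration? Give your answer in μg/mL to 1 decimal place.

5.7 μg/mL

The dosing interval is 3 half-lives, so f = 2^(−3) = 0.125.
At steady state, R = 1/(1 − 0.125) = 8/7.
Single-dose peak C₀ = D/Vd = 250/50 = 5 μg/mL.
Steady-state peak Cmax,ss = C₀·R = 5 × 8/7 ≈ 5.714 μg/mL.
Peak 5.7 μg/mL vs MTC 11 μg/mL: below toxic threshold.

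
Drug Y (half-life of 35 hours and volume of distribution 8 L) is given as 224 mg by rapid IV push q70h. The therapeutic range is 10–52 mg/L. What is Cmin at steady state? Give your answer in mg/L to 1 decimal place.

9.3 mg/L

The dosing interval is 2 half-lives, so f = 2^(−2) = 0.25.
Accumulation ratio R = 1/(1 − f) = 1/0.75 = 4/3.
Single-dose peak C₀ = D/Vd = 224/8 = 28 mg/L.
Steady-state peak Cmax,ss = C₀·R = 28 × 4/3 ≈ 37.333 mg/L.
Steady-state trough Cmin,ss = Cmax,ss·f ≈ 37.333 × 0.25 ≈ 9.333 mg/L.
Trough 9.3 mg/L vs MEC 10 mg/L: subtherapeutic.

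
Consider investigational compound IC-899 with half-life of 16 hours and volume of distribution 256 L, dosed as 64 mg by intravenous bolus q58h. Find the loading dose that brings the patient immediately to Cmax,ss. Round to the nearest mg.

70 mg

f = (1/2)^(58/16) ≈ 0.081052; accumulation ratio R = 1/(1−f) ≈ 1.08820.
Loading dose to hit Cmax,ss on first dose: D_load = D_maint·R ≈ 64 × 1.08820 ≈ 69.64 mg.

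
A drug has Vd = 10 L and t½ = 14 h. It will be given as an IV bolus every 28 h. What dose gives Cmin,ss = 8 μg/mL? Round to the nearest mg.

τ/t½ = 28/14 ≈ 2, so f = (1/2)^(28/14) ≈ 0.250000.
Cmin,ss = (D/Vd)·f/(1−f), so D = Cmin,ss·Vd·(1−f)/f.
D = 8 × 10 × (1−f)/f ≈ 8 × 10 × 3.00000 ≈ 240.00 mg.

240 mg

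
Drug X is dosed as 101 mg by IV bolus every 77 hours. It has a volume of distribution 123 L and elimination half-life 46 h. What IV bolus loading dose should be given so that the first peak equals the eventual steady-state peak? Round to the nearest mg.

f = (1/2)^(77/46) ≈ 0.313402; accumulation ratio R = 1/(1−f) ≈ 1.45646.
Loading dose to hit Cmax,ss on first dose: D_load = D_maint·R ≈ 101 × 1.45646 ≈ 147.10 mg.

147 mg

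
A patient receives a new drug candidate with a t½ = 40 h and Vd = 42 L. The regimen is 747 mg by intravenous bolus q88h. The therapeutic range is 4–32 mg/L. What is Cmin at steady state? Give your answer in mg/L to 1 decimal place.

4.9 mg/L

Over one 88-h interval, 88/40 ≈ 2.2 half-lives elapse, leaving f ≈ 0.2176 of each dose.
Single-dose peak C₀ = D/Vd = 747/42 ≈ 17.786 mg/L.
Steady-state trough Cmin,ss = C₀·f/(1−f) ≈ 17.786 × 0.2176/0.7824 ≈ 4.947 mg/L.
Trough 4.9 mg/L vs MEC 4 mg/L: adequate.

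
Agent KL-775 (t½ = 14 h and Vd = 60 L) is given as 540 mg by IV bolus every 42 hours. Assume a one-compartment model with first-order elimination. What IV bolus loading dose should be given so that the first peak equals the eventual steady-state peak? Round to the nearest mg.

f = (1/2)^(42/14) ≈ 0.125000; accumulation ratio R = 1/(1−f) ≈ 1.14286.
Loading dose to hit Cmax,ss on first dose: D_load = D_maint·R ≈ 540 × 1.14286 ≈ 617.14 mg.

617 mg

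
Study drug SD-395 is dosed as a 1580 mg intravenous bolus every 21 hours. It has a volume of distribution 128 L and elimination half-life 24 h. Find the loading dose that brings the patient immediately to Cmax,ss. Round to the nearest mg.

3474 mg

f = (1/2)^(21/24) ≈ 0.545254; accumulation ratio R = 1/(1−f) ≈ 2.19903.
Loading dose to hit Cmax,ss on first dose: D_load = D_maint·R ≈ 1580 × 2.19903 ≈ 3474.47 mg.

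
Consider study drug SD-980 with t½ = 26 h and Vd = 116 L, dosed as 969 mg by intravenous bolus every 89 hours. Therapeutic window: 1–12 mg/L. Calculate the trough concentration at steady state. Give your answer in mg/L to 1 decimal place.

Over one 89-h interval, 89/26 ≈ 3.4231 half-lives elapse, leaving f ≈ 0.0932 of each dose.
Accumulation ratio R = 1/(1 − f) ≈ 1/0.9068 ≈ 1.1028.
Each bolus raises the concentration by D/Vd = 969/116 ≈ 8.353 mg/L.
Cmax,ss = C₀/(1 − f) ≈ 8.353/0.9068 ≈ 9.212 mg/L.
One interval later, Cmin,ss = Cmax,ss·e^(−kτ) ≈ 9.212 × 0.0932 ≈ 0.859 mg/L.
Trough 0.9 mg/L vs MEC 1 mg/L: subtherapeutic.

0.9 mg/L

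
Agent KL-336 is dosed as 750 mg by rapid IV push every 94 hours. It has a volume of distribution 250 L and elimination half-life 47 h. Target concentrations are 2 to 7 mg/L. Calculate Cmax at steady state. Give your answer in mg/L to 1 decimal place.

The dosing interval is 2 half-lives, so f = 2^(−2) = 0.25.
Accumulation ratio R = 1/(1 − f) = 1/0.75 = 4/3.
Single-dose peak C₀ = D/Vd = 750/250 = 3 mg/L.
Steady-state peak Cmax,ss = C₀·R = 3 × 4/3 ≈ 4.000 mg/L.
Peak 4.0 mg/L vs MTC 7 mg/L: below toxic threshold.

4.0 mg/L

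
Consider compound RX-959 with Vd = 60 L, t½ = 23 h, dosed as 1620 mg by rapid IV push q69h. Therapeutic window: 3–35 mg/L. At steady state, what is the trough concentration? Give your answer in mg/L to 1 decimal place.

3.9 mg/L

τ = 69 h = 3 half-lives, so f = (1/2)^3 = 0.125.
At steady state, R = 1/(1 − 0.125) = 8/7.
Single-dose peak C₀ = D/Vd = 1620/60 = 27 mg/L.
Steady-state peak Cmax,ss = C₀·R = 27 × 8/7 ≈ 30.857 mg/L.
Steady-state trough Cmin,ss = Cmax,ss·f ≈ 30.857 × 0.125 ≈ 3.857 mg/L.
Trough 3.9 mg/L vs MEC 3 mg/L: adequate.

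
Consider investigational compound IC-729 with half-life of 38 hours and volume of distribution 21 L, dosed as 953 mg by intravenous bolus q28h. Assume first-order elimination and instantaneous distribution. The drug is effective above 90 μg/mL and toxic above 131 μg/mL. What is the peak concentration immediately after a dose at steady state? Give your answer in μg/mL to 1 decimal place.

113.5 μg/mL

Over one 28-h interval, 28/38 ≈ 0.73684 half-lives elapse, leaving f ≈ 0.6001 of each dose.
Accumulation ratio R = 1/(1 − f) ≈ 1/0.3999 ≈ 2.5006.
Single-dose peak C₀ = D/Vd = 953/21 ≈ 45.381 μg/mL.
Steady-state peak Cmax,ss = C₀·R ≈ 45.381 × 2.5006 ≈ 113.480 μg/mL.
Peak 113.5 μg/mL vs MTC 131 μg/mL: below toxic threshold.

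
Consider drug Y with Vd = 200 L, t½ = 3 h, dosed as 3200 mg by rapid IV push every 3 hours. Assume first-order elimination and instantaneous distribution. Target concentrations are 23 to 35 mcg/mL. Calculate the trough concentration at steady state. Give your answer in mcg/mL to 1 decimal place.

16.0 mcg/mL

τ = 3 h = 1 half-life, so f = (1/2)^1 = 0.5.
Accumulation ratio R = 1/(1 − f) = 1/0.5 = 2/1.
Single-dose peak C₀ = D/Vd = 3200/200 = 16 mcg/mL.
Steady-state peak Cmax,ss = C₀·R = 16 × 2/1 ≈ 32.000 mcg/mL.
Steady-state trough Cmin,ss = Cmax,ss·f ≈ 32.000 × 0.5 ≈ 16.000 mcg/mL.
Trough 16.0 mcg/mL vs MEC 23 mcg/mL: subtherapeutic.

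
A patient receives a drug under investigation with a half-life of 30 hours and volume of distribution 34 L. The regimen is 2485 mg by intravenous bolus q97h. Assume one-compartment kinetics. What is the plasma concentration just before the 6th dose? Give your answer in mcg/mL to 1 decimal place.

8.7 mcg/mL

f = (1/2)^(τ/t½) = (1/2)^(97/30) ≈ 0.1063.
C₀ = D/Vd = 2485/34 ≈ 73.088 mcg/mL.
Before the 6th dose, 5 doses have been given. Superposition: Cmin = C₀·(f + f² + … + f^5).
≈ 73.088 × (0.1063 + 0.0113 + 0.0012 + 0.0001 + 0.0000) ≈ 73.088 × 0.1189 ≈ 8.690 mcg/mL.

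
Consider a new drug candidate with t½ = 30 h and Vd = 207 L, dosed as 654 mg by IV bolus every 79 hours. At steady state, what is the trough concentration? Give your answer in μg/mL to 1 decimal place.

Over one 79-h interval, 79/30 ≈ 2.6333 half-lives elapse, leaving f ≈ 0.1612 of each dose.
Each bolus raises the concentration by D/Vd = 654/207 ≈ 3.159 μg/mL.
Steady-state trough Cmin,ss = C₀·f/(1−f) ≈ 3.159 × 0.1612/0.8388 ≈ 0.607 μg/mL.

0.6 μg/mL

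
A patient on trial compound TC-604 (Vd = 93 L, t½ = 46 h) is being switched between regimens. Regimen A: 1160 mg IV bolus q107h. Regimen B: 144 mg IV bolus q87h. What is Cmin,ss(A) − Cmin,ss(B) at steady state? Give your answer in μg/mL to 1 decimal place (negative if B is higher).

Regimen A: f = (1/2)^(107/46) ≈ 0.1994; Cmin,ss = (1160/93)·f/(1−f) ≈ 3.107 μg/mL.
Regimen B: f = (1/2)^(87/46) ≈ 0.2696; Cmin,ss = (144/93)·f/(1−f) ≈ 0.572 μg/mL.
Difference ≈ 3.107 − 0.572 ≈ 2.535 μg/mL.

2.5 μg/mL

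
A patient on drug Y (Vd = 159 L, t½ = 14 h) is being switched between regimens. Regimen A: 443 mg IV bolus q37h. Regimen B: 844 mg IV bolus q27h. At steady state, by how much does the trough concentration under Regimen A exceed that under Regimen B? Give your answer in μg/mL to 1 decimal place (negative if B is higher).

-1.4 μg/mL

Regimen A: f = (1/2)^(37/14) ≈ 0.1601; Cmin,ss = (443/159)·f/(1−f) ≈ 0.531 μg/mL.
Regimen B: f = (1/2)^(27/14) ≈ 0.2627; Cmin,ss = (844/159)·f/(1−f) ≈ 1.891 μg/mL.
Difference ≈ 0.531 − 1.891 ≈ -1.360 μg/mL.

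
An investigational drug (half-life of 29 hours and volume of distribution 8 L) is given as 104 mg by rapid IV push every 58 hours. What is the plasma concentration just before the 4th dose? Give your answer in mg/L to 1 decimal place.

4.3 mg/L

f = (1/2)^(τ/t½) = (1/2)^(58/29) ≈ 0.2500.
C₀ = D/Vd = 104/8 ≈ 13.000 mg/L.
Before the 4th dose, 3 doses have been given. Superposition: Cmin = C₀·(f + f² + … + f^3).
≈ 13.000 × (0.2500 + 0.0625 + 0.0156) ≈ 13.000 × 0.3281 ≈ 4.265 mg/L.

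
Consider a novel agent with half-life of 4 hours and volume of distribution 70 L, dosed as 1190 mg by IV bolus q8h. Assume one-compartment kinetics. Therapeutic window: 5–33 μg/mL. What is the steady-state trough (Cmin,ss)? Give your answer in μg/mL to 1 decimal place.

5.7 μg/mL

τ = 8 h = 2 half-lives, so f = (1/2)^2 = 0.25.
At steady state, R = 1/(1 − 0.25) = 4/3.
Single-dose peak C₀ = D/Vd = 1190/70 = 17 μg/mL.
Steady-state peak Cmax,ss = C₀·R = 17 × 4/3 ≈ 22.667 μg/mL.
Steady-state trough Cmin,ss = Cmax,ss·f ≈ 22.667 × 0.25 ≈ 5.667 μg/mL.
Trough 5.7 μg/mL vs MEC 5 μg/mL: adequate.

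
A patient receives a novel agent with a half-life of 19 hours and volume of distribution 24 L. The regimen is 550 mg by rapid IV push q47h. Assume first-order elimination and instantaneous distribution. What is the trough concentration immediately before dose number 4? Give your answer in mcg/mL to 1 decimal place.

f = (1/2)^(τ/t½) = (1/2)^(47/19) ≈ 0.1800.
C₀ = D/Vd = 550/24 ≈ 22.917 mcg/mL.
Before the 4th dose, 3 doses have been given. Superposition: Cmin = C₀·(f + f² + … + f^3).
≈ 22.917 × (0.1800 + 0.0324 + 0.0058) ≈ 22.917 × 0.2182 ≈ 5.000 mcg/mL.

5.0 mcg/mL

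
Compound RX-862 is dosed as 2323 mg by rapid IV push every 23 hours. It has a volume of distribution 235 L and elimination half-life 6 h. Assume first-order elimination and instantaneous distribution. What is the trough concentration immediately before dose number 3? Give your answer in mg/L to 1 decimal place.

f = (1/2)^(τ/t½) = (1/2)^(23/6) ≈ 0.0702.
C₀ = D/Vd = 2323/235 ≈ 9.885 mg/L.
Before the 3rd dose, 2 doses have been given. Superposition: Cmin = C₀·(f + f²).
≈ 9.885 × (0.0702 + 0.0049) ≈ 9.885 × 0.0751 ≈ 0.742 mg/L.

0.7 mg/L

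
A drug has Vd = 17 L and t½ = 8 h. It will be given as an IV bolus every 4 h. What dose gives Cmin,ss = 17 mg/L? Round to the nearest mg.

120 mg

τ/t½ = 4/8 ≈ 0.5, so f = (1/2)^(4/8) ≈ 0.707107.
Cmin,ss = (D/Vd)·f/(1−f), so D = Cmin,ss·Vd·(1−f)/f.
D = 17 × 17 × (1−f)/f ≈ 17 × 17 × 0.41421 ≈ 119.71 mg.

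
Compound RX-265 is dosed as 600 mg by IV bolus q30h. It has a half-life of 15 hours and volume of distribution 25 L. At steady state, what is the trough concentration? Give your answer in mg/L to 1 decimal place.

8.0 mg/L

The dosing interval is 2 half-lives, so f = 2^(−2) = 0.25.
Accumulation ratio R = 1/(1 − f) = 1/0.75 = 4/3.
Single-dose peak C₀ = D/Vd = 600/25 = 24 mg/L.
Steady-state peak Cmax,ss = C₀·R = 24 × 4/3 ≈ 32.000 mg/L.
Steady-state trough Cmin,ss = Cmax,ss·f ≈ 32.000 × 0.25 ≈ 8.000 mg/L.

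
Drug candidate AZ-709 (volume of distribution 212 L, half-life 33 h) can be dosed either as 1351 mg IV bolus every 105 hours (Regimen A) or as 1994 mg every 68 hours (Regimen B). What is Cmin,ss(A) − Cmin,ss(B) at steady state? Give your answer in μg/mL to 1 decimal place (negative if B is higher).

-2.2 μg/mL

Regimen A: f = (1/2)^(105/33) ≈ 0.1102; Cmin,ss = (1351/212)·f/(1−f) ≈ 0.789 μg/mL.
Regimen B: f = (1/2)^(68/33) ≈ 0.2397; Cmin,ss = (1994/212)·f/(1−f) ≈ 2.965 μg/mL.
Difference ≈ 0.789 − 2.965 ≈ -2.176 μg/mL.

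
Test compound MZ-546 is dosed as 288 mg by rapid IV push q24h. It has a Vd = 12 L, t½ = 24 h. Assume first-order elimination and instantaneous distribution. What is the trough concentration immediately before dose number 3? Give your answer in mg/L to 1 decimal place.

f = (1/2)^(τ/t½) = (1/2)^(24/24) ≈ 0.5000.
C₀ = D/Vd = 288/12 ≈ 24.000 mg/L.
Before the 3rd dose, 2 doses have been given. Superposition: Cmin = C₀·(f + f²).
≈ 24.000 × (0.5000 + 0.2500) ≈ 24.000 × 0.7500 ≈ 18.000 mg/L.

18.0 mg/L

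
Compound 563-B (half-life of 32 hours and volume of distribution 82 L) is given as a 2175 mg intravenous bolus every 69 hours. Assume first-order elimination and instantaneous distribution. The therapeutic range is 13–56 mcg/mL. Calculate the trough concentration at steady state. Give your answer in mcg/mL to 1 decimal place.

7.7 mcg/mL

Over one 69-h interval, 69/32 ≈ 2.1562 half-lives elapse, leaving f ≈ 0.2243 of each dose.
Each bolus raises the concentration by D/Vd = 2175/82 ≈ 26.524 mcg/mL.
Steady-state trough Cmin,ss = C₀·f/(1−f) ≈ 26.524 × 0.2243/0.7757 ≈ 7.670 mcg/mL.
Trough 7.7 mcg/mL vs MEC 13 mcg/mL: subtherapeutic.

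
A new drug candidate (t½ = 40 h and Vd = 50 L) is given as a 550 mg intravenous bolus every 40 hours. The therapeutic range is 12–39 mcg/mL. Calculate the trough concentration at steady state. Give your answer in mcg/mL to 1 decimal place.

11.0 mcg/mL

τ = 40 h = 1 half-life, so f = (1/2)^1 = 0.5.
At steady state, R = 1/(1 − 0.5) = 2/1.
Single-dose peak C₀ = D/Vd = 550/50 = 11 mcg/mL.
Steady-state peak Cmax,ss = C₀·R = 11 × 2/1 ≈ 22.000 mcg/mL.
Steady-state trough Cmin,ss = Cmax,ss·f ≈ 22.000 × 0.5 ≈ 11.000 mcg/mL.
Trough 11.0 mcg/mL vs MEC 12 mcg/mL: subtherapeutic.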